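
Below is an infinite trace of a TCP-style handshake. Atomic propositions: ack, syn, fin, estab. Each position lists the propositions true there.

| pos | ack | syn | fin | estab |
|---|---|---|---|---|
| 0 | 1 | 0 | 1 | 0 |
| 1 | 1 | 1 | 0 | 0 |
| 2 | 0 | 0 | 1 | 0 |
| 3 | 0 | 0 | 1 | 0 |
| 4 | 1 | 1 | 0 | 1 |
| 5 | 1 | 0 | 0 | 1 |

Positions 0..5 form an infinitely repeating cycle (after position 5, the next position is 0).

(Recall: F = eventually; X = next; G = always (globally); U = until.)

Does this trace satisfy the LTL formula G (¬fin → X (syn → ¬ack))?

Yes

¬fin → X (syn → ¬ack) holds at every position 0..5, and those are all positions ever visited, so G (¬fin → X (syn → ¬ack)) holds.
Positions where ¬fin holds: 1, 4, 5.
Check X (syn → ¬ack) at each: 1→ok, 4→ok, 5→ok.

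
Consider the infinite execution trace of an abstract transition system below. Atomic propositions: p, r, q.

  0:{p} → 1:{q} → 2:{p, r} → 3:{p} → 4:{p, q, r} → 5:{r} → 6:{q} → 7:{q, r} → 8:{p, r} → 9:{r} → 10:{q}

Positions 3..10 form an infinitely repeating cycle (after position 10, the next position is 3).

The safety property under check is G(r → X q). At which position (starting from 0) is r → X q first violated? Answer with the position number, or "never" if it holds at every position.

2

Check r → X q at each position in order: 0 ✓, 1 ✓.
At position 2 the labels are {p, r} and the next position 3 has {p}, so r → X q is false there. This is the first violation.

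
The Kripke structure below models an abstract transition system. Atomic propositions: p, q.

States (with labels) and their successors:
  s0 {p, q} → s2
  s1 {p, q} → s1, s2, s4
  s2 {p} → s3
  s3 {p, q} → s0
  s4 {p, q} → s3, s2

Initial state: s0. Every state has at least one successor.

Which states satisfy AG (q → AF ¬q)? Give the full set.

{s0, s2, s3, s4}

States satisfying q → AF ¬q: {s0, s2, s3, s4}.
States satisfying AG (q → AF ¬q): {s0, s2, s3, s4}.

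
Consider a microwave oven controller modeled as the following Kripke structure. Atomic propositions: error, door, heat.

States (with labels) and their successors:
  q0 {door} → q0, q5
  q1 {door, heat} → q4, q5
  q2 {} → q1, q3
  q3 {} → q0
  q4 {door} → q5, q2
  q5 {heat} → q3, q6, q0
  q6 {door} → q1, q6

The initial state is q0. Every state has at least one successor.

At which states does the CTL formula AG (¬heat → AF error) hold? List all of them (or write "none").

none

States satisfying ¬heat → AF error: {q1, q5}.
States satisfying AG (¬heat → AF error): ∅.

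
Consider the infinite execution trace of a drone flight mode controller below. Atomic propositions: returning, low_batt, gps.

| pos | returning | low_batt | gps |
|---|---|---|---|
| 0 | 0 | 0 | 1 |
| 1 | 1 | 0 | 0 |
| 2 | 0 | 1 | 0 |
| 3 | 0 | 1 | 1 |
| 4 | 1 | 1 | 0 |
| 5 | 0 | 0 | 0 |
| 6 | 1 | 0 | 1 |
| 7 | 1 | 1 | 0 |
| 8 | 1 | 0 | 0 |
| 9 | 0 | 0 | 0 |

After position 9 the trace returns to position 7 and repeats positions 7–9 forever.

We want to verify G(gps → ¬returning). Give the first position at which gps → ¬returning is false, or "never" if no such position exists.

6

Check gps → ¬returning at each position in order: 0 ✓, 1 ✓, 2 ✓, 3 ✓, 4 ✓, 5 ✓.
At position 6 the labels are {gps, returning}, so gps → ¬returning is false there. This is the first violation.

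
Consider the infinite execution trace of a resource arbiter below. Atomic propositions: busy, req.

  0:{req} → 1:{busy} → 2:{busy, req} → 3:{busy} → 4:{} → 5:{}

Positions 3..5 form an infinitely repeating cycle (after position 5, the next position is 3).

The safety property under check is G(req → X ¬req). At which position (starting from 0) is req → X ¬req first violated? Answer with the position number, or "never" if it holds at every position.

req → X ¬req holds at every position 0..5, and those are all the positions the trace ever visits, so the invariant G(req → X ¬req) is never violated.

never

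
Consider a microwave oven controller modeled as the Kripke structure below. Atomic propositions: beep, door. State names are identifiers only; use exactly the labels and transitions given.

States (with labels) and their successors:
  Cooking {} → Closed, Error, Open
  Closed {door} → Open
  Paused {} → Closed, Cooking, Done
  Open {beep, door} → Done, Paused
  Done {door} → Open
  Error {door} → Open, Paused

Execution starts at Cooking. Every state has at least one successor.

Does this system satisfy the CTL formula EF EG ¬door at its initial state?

States satisfying EG ¬door: ∅.
States satisfying EF EG ¬door: ∅.
No suitable path/successor from Cooking witnesses the formula.
Cooking ∉ Sat(EF EG ¬door).

Violated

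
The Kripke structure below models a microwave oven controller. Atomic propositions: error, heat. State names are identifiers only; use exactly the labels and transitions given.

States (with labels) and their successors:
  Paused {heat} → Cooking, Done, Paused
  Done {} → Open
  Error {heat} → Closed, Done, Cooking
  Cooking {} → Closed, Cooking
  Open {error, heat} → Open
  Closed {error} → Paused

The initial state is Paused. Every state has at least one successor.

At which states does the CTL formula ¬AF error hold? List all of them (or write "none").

{Paused, Error, Cooking}

States satisfying error: {Open, Closed}.
States satisfying AF error: {Done, Open, Closed}.
States satisfying ¬AF error: {Paused, Error, Cooking}.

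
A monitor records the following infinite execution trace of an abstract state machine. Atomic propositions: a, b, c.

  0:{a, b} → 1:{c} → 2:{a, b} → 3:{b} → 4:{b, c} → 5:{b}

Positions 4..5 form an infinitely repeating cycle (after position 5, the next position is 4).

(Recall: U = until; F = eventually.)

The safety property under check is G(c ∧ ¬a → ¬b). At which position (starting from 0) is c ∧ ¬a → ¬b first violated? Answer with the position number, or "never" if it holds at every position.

4

Check c ∧ ¬a → ¬b at each position in order: 0 ✓, 1 ✓, 2 ✓, 3 ✓.
At position 4 the labels are {b, c}, so c ∧ ¬a → ¬b is false there. This is the first violation.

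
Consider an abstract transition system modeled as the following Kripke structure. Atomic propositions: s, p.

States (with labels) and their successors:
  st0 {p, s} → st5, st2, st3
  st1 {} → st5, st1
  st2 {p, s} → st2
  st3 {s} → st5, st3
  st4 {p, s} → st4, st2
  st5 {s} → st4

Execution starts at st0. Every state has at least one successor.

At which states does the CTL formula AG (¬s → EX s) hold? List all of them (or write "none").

States satisfying ¬s → EX s: {st0, st1, st2, st3, st4, st5}.
States satisfying AG (¬s → EX s): {st0, st1, st2, st3, st4, st5}.

{st0, st1, st2, st3, st4, st5}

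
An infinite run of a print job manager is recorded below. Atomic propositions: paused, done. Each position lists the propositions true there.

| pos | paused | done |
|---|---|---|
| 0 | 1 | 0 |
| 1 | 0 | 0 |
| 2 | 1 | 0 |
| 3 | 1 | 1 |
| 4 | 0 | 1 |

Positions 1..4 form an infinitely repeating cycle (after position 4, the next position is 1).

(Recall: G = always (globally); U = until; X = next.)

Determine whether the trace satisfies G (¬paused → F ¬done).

Satisfied

¬paused → F ¬done holds at every position 0..4, and those are all positions ever visited, so G (¬paused → F ¬done) holds.
Positions where ¬paused holds: 1, 4.
Check F ¬done at each: 1→ok, 4→ok.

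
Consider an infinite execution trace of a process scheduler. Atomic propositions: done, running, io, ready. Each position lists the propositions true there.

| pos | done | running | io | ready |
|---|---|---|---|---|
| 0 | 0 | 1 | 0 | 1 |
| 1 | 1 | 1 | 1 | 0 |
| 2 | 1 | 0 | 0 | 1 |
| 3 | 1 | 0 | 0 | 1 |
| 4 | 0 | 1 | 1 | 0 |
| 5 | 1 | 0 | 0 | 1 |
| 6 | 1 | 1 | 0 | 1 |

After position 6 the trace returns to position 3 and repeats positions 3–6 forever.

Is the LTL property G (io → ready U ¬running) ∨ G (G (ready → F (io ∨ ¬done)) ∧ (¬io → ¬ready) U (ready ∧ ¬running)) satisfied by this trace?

Does not hold

io → ready U ¬running must hold at every position from 0 onward. It fails at position 1, so G (io → ready U ¬running) is false.
Positions where io holds: 1, 4.
Check ready U ¬running at each: 1→fails, 4→fails.
At position 0: G (io → ready U ¬running) is false; G (G (ready → F (io ∨ ¬done)) ∧ (¬io → ¬ready) U (ready ∧ ¬running)) is false; so G (io → ready U ¬running) ∨ G (G (ready → F (io ∨ ¬done)) ∧ (¬io → ¬ready) U (ready ∧ ¬running)) is false.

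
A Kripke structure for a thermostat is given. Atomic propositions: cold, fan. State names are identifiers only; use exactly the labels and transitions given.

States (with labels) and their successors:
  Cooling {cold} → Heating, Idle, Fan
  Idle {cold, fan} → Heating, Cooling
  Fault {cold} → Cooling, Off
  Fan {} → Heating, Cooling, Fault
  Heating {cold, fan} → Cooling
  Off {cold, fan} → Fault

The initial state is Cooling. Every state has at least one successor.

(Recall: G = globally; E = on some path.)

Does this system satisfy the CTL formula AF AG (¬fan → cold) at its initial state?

States satisfying AG (¬fan → cold): ∅.
States satisfying AF AG (¬fan → cold): ∅.
There is a path from Cooling along which AG (¬fan → cold) never holds.
Cooling ∉ Sat(AF AG (¬fan → cold)).

No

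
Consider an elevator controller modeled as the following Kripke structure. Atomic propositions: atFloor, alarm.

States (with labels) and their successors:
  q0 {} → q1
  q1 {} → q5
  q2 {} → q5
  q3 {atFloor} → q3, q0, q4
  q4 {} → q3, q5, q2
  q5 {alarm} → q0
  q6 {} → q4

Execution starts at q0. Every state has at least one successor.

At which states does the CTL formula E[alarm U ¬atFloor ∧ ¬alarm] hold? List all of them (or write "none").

States satisfying alarm: {q5}.
States satisfying ¬atFloor ∧ ¬alarm: {q0, q1, q2, q4, q6}.
States satisfying E[alarm U ¬atFloor ∧ ¬alarm]: {q0, q1, q2, q4, q5, q6}.

{q0, q1, q2, q4, q5, q6}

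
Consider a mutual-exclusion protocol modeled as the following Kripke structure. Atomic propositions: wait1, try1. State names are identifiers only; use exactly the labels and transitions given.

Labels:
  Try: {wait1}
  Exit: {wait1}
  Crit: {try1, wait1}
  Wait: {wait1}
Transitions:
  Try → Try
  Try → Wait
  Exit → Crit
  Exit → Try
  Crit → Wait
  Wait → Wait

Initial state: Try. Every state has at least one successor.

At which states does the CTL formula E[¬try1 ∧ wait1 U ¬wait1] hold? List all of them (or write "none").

States satisfying ¬try1 ∧ wait1: {Try, Exit, Wait}.
States satisfying ¬wait1: ∅.
States satisfying E[¬try1 ∧ wait1 U ¬wait1]: ∅.

none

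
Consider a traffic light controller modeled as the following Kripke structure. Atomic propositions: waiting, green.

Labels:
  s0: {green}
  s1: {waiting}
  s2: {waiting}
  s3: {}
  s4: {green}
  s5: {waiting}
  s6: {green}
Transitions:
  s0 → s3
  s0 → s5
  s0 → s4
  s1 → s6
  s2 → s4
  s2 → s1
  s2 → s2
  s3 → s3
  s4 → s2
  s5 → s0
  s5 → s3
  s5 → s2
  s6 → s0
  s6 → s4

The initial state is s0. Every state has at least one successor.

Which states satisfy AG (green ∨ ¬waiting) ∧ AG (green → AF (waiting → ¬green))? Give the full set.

States satisfying green ∨ ¬waiting: {s0, s3, s4, s6}.
States satisfying AG (green ∨ ¬waiting): {s3}.
States satisfying green → AF (waiting → ¬green): {s0, s1, s2, s3, s4, s5, s6}.
States satisfying AG (green → AF (waiting → ¬green)): {s0, s1, s2, s3, s4, s5, s6}.
States satisfying AG (green ∨ ¬waiting) ∧ AG (green → AF (waiting → ¬green)): {s3}.

{s3}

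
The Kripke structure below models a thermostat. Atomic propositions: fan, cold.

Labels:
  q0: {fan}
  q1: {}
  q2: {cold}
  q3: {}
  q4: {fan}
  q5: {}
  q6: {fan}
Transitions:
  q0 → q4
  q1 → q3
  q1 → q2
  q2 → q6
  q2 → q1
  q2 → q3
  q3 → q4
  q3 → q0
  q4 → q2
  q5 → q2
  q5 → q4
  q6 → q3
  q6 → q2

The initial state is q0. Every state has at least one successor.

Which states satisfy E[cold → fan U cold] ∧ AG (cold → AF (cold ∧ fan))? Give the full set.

none

States satisfying cold → fan: {q0, q1, q3, q4, q5, q6}.
States satisfying cold: {q2}.
States satisfying E[cold → fan U cold]: {q0, q1, q2, q3, q4, q5, q6}.
States satisfying cold → AF (cold ∧ fan): {q0, q1, q3, q4, q5, q6}.
States satisfying AG (cold → AF (cold ∧ fan)): ∅.
States satisfying E[cold → fan U cold] ∧ AG (cold → AF (cold ∧ fan)): ∅.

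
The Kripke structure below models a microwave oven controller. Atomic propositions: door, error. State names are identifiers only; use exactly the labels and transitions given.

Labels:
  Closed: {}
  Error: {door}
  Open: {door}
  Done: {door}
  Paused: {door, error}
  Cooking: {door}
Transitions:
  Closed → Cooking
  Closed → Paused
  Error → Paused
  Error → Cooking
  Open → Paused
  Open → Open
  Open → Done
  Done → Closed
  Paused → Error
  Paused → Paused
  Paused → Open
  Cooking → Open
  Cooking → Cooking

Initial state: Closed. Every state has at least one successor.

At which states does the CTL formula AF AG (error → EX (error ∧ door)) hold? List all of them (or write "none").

States satisfying AG (error → EX (error ∧ door)): {Closed, Error, Open, Done, Paused, Cooking}.
States satisfying AF AG (error → EX (error ∧ door)): {Closed, Error, Open, Done, Paused, Cooking}.

{Closed, Error, Open, Done, Paused, Cooking}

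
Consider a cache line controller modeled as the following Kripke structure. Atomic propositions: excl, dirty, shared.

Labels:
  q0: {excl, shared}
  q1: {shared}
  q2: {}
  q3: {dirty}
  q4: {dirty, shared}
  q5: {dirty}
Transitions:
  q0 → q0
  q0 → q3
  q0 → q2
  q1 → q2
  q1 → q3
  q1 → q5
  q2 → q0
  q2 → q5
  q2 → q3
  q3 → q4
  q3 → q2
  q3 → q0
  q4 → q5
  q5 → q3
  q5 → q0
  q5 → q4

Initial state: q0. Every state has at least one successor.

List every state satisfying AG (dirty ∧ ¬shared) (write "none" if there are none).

States satisfying dirty ∧ ¬shared: {q3, q5}.
States satisfying AG (dirty ∧ ¬shared): ∅.

none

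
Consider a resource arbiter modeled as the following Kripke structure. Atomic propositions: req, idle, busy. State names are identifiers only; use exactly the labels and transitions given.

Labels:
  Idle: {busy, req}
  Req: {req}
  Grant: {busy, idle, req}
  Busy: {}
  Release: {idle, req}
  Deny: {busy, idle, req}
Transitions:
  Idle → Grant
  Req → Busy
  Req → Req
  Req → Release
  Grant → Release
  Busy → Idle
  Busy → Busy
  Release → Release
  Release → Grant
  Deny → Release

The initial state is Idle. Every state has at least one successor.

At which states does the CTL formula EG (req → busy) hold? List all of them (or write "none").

{Busy}

States satisfying req → busy: {Idle, Grant, Busy, Deny}.
States satisfying EG (req → busy): {Busy}.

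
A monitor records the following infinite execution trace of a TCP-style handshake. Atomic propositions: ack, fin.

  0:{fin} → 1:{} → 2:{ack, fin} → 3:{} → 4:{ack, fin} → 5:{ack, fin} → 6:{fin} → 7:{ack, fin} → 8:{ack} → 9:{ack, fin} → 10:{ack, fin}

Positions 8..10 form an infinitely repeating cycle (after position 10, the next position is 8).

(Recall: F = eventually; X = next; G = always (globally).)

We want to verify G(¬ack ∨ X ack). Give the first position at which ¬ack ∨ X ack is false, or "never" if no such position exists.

Check ¬ack ∨ X ack at each position in order: 0 ✓, 1 ✓.
At position 2 the labels are {ack, fin} and the next position 3 has {}, so ¬ack ∨ X ack is false there. This is the first violation.

2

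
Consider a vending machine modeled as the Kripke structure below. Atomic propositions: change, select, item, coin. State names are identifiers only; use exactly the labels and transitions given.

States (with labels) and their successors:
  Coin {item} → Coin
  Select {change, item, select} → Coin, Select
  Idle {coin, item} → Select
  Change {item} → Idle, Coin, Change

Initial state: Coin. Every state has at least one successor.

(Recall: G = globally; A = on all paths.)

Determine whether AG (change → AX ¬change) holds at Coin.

States satisfying change → AX ¬change: {Coin, Idle, Change}.
States satisfying AG (change → AX ¬change): {Coin}.
Every state reachable from Coin satisfies change → AX ¬change.
Coin ∈ Sat(AG (change → AX ¬change)).

Satisfied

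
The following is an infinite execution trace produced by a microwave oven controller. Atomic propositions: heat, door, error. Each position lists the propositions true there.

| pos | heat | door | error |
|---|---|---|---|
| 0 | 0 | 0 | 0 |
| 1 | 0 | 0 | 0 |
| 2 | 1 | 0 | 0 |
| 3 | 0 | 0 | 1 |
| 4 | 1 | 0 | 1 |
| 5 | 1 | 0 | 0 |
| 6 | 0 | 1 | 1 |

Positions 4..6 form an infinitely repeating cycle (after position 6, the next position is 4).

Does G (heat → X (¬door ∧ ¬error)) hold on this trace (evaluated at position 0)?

heat → X (¬door ∧ ¬error) must hold at every position from 0 onward. It fails at position 2, so G (heat → X (¬door ∧ ¬error)) is false.
Positions where heat holds: 2, 4, 5.
Check X (¬door ∧ ¬error) at each: 2→fails, 4→ok, 5→fails.

Does not hold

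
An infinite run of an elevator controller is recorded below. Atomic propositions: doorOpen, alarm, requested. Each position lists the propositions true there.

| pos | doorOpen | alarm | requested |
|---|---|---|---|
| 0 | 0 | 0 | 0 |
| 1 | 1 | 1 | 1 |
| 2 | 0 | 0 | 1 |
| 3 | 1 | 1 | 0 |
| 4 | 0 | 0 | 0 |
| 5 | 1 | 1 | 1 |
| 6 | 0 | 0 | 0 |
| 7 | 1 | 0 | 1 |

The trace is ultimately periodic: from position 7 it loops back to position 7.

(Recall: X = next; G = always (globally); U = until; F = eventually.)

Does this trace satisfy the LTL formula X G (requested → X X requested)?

The position after 0 is 1; G (requested → X X requested) is false there.

Does not hold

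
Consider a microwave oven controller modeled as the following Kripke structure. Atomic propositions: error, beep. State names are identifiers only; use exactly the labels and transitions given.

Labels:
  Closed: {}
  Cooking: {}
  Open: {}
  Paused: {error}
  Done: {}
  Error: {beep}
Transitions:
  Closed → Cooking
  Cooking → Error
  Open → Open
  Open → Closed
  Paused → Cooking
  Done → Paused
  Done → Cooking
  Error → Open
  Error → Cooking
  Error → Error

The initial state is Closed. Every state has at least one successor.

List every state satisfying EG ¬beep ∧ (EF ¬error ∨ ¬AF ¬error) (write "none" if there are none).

States satisfying ¬beep: {Closed, Cooking, Open, Paused, Done}.
States satisfying EG ¬beep: {Open}.
States satisfying ¬error: {Closed, Cooking, Open, Done, Error}.
States satisfying EF ¬error: {Closed, Cooking, Open, Paused, Done, Error}.
States satisfying AF ¬error: {Closed, Cooking, Open, Paused, Done, Error}.
States satisfying ¬AF ¬error: ∅.
States satisfying EF ¬error ∨ ¬AF ¬error: {Closed, Cooking, Open, Paused, Done, Error}.
States satisfying EG ¬beep ∧ (EF ¬error ∨ ¬AF ¬error): {Open}.

{Open}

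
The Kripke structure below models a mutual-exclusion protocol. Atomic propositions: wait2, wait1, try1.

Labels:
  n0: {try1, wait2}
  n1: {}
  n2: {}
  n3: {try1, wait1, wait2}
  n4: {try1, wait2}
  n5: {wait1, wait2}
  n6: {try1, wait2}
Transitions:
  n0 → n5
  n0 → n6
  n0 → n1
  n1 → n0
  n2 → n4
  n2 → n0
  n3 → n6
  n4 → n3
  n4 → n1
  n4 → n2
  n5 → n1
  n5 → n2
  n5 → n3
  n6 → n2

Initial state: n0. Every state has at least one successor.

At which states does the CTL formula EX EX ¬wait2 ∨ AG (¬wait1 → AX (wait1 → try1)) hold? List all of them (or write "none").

States satisfying EX ¬wait2: {n0, n4, n5, n6}.
States satisfying EX EX ¬wait2: {n0, n1, n2, n3}.
States satisfying ¬wait1 → AX (wait1 → try1): {n1, n2, n3, n4, n5, n6}.
States satisfying AG (¬wait1 → AX (wait1 → try1)): ∅.
States satisfying EX EX ¬wait2 ∨ AG (¬wait1 → AX (wait1 → try1)): {n0, n1, n2, n3}.

{n0, n1, n2, n3}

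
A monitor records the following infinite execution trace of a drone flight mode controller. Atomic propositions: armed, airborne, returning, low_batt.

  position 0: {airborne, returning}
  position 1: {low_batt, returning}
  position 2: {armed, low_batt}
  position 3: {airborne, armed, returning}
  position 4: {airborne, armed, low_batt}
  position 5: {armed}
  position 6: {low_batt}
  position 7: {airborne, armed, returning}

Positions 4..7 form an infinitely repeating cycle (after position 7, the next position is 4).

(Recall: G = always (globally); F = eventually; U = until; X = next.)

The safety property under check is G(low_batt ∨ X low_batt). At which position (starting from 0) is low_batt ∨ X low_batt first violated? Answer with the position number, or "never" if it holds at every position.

never

low_batt ∨ X low_batt holds at every position 0..7, and those are all the positions the trace ever visits, so the invariant G(low_batt ∨ X low_batt) is never violated.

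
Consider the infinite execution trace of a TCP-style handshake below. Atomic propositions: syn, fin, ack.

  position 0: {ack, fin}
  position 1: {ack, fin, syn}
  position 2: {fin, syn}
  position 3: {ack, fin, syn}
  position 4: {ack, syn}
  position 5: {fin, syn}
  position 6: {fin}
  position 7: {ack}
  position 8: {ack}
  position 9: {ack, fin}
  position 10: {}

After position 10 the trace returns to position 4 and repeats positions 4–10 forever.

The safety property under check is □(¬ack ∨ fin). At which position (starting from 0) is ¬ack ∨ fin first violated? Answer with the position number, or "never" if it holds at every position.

Check ¬ack ∨ fin at each position in order: 0 ✓, 1 ✓, 2 ✓, 3 ✓.
At position 4 the labels are {ack, syn}, so ¬ack ∨ fin is false there. This is the first violation.

4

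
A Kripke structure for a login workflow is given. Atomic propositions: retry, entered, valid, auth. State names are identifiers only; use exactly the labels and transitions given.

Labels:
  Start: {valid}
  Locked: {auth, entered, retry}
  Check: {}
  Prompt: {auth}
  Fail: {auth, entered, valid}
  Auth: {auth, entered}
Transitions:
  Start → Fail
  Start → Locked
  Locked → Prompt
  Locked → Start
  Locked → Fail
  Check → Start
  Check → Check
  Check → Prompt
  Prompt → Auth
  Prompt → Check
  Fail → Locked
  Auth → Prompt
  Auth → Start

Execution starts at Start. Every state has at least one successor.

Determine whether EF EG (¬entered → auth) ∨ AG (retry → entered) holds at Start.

States satisfying EG (¬entered → auth): {Locked, Prompt, Fail, Auth}.
States satisfying EF EG (¬entered → auth): {Start, Locked, Check, Prompt, Fail, Auth}.
States satisfying retry → entered: {Start, Locked, Check, Prompt, Fail, Auth}.
States satisfying AG (retry → entered): {Start, Locked, Check, Prompt, Fail, Auth}.
States satisfying EF EG (¬entered → auth) ∨ AG (retry → entered): {Start, Locked, Check, Prompt, Fail, Auth}.
Start ∈ Sat(EF EG (¬entered → auth) ∨ AG (retry → entered)).

Yes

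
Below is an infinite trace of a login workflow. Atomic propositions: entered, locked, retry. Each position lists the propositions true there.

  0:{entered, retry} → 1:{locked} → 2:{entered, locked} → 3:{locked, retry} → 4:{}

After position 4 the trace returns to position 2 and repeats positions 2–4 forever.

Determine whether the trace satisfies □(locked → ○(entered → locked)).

Holds

locked → ○(entered → locked) holds at every position 0..4, and those are all positions ever visited, so □(locked → ○(entered → locked)) holds.
Positions where locked holds: 1, 2, 3.
Check ○(entered → locked) at each: 1→ok, 2→ok, 3→ok.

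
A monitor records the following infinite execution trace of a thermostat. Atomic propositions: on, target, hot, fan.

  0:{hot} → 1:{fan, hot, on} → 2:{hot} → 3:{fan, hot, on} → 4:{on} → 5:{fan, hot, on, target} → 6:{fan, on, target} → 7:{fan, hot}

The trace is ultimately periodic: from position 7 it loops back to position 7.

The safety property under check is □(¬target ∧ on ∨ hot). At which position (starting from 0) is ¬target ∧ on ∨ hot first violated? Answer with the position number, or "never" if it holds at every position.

Check ¬target ∧ on ∨ hot at each position in order: 0 ✓, 1 ✓, 2 ✓, 3 ✓, 4 ✓, 5 ✓.
At position 6 the labels are {fan, on, target}, so ¬target ∧ on ∨ hot is false there. This is the first violation.

6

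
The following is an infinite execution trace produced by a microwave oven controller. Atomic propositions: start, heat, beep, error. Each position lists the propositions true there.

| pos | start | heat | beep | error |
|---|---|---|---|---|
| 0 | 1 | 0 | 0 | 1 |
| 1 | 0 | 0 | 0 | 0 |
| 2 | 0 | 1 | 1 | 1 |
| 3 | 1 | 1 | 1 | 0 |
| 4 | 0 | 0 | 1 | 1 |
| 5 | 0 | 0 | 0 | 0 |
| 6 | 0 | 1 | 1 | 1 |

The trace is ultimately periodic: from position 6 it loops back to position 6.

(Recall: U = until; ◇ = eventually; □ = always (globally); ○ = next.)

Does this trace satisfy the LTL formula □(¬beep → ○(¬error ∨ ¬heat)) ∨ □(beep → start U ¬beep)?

¬beep → ○(¬error ∨ ¬heat) must hold at every position from 0 onward. It fails at position 1, so □(¬beep → ○(¬error ∨ ¬heat)) is false.
Positions where ¬beep holds: 0, 1, 5.
Check ○(¬error ∨ ¬heat) at each: 0→ok, 1→fails, 5→fails.
beep → start U ¬beep must hold at every position from 0 onward. It fails at position 2, so □(beep → start U ¬beep) is false.
Positions where beep holds: 2, 3, 4, 6.
Check start U ¬beep at each: 2→fails, 3→fails, 4→fails, 6→fails.
At position 0: □(¬beep → ○(¬error ∨ ¬heat)) is false; □(beep → start U ¬beep) is false; so □(¬beep → ○(¬error ∨ ¬heat)) ∨ □(beep → start U ¬beep) is false.

Does not hold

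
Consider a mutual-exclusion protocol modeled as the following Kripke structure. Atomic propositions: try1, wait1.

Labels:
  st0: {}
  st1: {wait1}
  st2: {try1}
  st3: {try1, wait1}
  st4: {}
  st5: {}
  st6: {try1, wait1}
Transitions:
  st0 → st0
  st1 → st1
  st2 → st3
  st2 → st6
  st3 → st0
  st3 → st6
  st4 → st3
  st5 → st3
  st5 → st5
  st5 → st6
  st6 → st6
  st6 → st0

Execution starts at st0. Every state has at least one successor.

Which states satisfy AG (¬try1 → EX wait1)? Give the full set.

{st1}

States satisfying ¬try1 → EX wait1: {st1, st2, st3, st4, st5, st6}.
States satisfying AG (¬try1 → EX wait1): {st1}.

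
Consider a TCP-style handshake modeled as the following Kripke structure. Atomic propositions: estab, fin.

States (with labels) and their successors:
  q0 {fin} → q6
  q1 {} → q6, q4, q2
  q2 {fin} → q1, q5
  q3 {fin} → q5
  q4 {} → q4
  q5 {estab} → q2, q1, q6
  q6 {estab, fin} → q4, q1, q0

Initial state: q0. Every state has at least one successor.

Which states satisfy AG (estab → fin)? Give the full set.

States satisfying estab → fin: {q0, q1, q2, q3, q4, q6}.
States satisfying AG (estab → fin): {q4}.

{q4}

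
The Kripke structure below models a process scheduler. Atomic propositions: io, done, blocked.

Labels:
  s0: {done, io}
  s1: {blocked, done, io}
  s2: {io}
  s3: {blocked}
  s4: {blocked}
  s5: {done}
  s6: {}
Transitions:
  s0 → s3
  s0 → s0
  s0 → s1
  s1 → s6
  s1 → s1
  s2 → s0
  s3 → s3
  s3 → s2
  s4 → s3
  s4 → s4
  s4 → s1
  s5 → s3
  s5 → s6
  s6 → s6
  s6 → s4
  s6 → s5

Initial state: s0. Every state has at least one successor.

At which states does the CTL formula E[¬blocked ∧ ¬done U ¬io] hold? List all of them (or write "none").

{s3, s4, s5, s6}

States satisfying ¬blocked ∧ ¬done: {s2, s6}.
States satisfying ¬io: {s3, s4, s5, s6}.
States satisfying E[¬blocked ∧ ¬done U ¬io]: {s3, s4, s5, s6}.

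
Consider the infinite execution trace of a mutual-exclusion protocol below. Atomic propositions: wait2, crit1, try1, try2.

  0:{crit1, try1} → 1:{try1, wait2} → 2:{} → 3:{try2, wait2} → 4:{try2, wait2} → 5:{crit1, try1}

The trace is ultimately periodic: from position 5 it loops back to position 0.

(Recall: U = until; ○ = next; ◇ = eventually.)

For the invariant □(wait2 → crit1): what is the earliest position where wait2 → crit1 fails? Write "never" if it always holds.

1

Check wait2 → crit1 at each position in order: 0 ✓.
At position 1 the labels are {try1, wait2}, so wait2 → crit1 is false there. This is the first violation.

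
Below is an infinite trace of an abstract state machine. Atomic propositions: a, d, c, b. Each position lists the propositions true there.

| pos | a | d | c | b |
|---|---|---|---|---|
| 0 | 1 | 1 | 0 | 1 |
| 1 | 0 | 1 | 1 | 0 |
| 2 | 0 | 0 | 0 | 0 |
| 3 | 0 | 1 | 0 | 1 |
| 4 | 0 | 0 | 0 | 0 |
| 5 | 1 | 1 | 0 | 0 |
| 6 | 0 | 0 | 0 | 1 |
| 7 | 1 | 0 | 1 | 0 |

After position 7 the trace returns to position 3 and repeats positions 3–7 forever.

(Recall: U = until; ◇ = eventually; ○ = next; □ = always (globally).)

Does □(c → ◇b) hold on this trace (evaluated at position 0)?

Holds

c → ◇b holds at every position 0..7, and those are all positions ever visited, so □(c → ◇b) holds.
Positions where c holds: 1, 7.
Check ◇b at each: 1→ok, 7→ok.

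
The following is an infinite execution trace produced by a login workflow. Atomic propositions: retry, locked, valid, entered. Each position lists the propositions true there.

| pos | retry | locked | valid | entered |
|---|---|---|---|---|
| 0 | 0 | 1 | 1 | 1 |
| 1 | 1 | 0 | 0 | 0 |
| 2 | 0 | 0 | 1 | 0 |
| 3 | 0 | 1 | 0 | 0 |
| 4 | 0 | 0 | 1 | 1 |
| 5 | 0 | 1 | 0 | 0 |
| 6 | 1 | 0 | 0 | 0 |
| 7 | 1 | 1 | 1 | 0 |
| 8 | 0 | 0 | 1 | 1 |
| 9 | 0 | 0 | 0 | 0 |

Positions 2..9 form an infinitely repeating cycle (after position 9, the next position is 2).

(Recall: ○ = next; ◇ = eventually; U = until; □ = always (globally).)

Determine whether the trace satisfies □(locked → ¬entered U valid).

locked → ¬entered U valid holds at every position 0..9, and those are all positions ever visited, so □(locked → ¬entered U valid) holds.
Positions where locked holds: 0, 3, 5, 7.
Check ¬entered U valid at each: 0→ok, 3→ok, 5→ok, 7→ok.

Satisfied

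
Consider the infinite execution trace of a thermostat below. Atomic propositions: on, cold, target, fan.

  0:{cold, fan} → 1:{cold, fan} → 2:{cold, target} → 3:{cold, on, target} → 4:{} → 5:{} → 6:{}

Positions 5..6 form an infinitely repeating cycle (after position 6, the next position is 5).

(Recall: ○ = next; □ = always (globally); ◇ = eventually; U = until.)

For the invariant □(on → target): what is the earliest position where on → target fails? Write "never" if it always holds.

never

on → target holds at every position 0..6, and those are all the positions the trace ever visits, so the invariant □(on → target) is never violated.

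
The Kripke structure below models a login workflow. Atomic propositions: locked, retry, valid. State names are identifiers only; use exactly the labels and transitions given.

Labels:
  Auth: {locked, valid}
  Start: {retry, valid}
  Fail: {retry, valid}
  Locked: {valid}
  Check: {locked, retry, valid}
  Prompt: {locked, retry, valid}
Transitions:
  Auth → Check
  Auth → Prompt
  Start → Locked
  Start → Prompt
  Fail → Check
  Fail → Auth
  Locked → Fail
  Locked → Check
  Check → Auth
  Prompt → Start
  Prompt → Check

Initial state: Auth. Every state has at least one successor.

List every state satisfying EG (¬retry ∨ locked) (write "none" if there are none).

States satisfying ¬retry ∨ locked: {Auth, Locked, Check, Prompt}.
States satisfying EG (¬retry ∨ locked): {Auth, Locked, Check, Prompt}.

{Auth, Locked, Check, Prompt}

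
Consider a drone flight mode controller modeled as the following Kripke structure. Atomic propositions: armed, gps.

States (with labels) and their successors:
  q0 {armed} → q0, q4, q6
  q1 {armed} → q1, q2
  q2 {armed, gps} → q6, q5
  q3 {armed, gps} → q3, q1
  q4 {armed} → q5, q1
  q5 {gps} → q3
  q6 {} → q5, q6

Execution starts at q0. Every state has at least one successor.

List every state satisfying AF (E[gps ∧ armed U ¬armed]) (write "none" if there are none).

States satisfying E[gps ∧ armed U ¬armed]: {q2, q5, q6}.
States satisfying AF (E[gps ∧ armed U ¬armed]): {q2, q5, q6}.

{q2, q5, q6}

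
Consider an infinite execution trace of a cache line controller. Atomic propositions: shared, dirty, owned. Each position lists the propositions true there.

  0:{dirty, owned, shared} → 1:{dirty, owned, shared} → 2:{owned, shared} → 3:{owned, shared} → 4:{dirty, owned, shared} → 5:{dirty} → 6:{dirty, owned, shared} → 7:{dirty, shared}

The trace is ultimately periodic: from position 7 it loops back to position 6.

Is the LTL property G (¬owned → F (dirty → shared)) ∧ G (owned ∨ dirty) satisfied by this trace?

¬owned → F (dirty → shared) holds at every position 0..7, and those are all positions ever visited, so G (¬owned → F (dirty → shared)) holds.
Positions where ¬owned holds: 5, 7.
Check F (dirty → shared) at each: 5→ok, 7→ok.
owned ∨ dirty holds at every position 0..7, and those are all positions ever visited, so G (owned ∨ dirty) holds.
At position 0: G (¬owned → F (dirty → shared)) is true; G (owned ∨ dirty) is true; so G (¬owned → F (dirty → shared)) ∧ G (owned ∨ dirty) is true.

Satisfied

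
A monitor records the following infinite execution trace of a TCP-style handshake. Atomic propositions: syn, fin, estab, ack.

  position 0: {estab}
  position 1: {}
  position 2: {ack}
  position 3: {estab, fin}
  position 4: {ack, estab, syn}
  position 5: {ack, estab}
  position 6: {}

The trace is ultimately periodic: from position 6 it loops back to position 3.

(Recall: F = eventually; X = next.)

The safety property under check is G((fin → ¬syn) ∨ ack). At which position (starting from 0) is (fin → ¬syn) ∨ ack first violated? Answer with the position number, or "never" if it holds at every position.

(fin → ¬syn) ∨ ack holds at every position 0..6, and those are all the positions the trace ever visits, so the invariant G((fin → ¬syn) ∨ ack) is never violated.

never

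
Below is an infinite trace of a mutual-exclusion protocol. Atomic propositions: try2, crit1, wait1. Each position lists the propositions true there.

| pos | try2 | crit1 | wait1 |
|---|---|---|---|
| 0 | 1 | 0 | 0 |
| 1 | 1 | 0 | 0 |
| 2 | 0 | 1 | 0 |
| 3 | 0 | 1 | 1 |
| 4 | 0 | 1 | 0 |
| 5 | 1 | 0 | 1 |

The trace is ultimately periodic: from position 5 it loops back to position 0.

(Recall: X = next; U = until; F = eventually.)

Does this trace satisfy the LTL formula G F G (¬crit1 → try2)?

F G (¬crit1 → try2) holds at every position 0..5, and those are all positions ever visited, so G F G (¬crit1 → try2) holds.

Holds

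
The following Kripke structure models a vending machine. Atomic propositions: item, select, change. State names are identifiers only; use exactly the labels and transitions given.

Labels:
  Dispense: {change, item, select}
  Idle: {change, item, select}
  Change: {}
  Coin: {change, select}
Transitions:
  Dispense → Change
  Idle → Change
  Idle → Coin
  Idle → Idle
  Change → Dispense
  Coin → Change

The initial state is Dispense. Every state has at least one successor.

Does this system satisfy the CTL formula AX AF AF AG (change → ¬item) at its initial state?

Violated

States satisfying AF AF AG (change → ¬item): ∅.
States satisfying AX AF AF AG (change → ¬item): ∅.
Dispense ∉ Sat(AX AF AF AG (change → ¬item)).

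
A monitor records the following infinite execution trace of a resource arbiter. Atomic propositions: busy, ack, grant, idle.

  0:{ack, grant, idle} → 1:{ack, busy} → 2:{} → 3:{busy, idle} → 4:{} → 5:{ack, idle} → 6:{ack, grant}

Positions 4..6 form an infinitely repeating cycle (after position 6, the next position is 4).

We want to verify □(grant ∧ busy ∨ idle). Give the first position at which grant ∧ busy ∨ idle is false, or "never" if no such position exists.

Check grant ∧ busy ∨ idle at each position in order: 0 ✓.
At position 1 the labels are {ack, busy}, so grant ∧ busy ∨ idle is false there. This is the first violation.

1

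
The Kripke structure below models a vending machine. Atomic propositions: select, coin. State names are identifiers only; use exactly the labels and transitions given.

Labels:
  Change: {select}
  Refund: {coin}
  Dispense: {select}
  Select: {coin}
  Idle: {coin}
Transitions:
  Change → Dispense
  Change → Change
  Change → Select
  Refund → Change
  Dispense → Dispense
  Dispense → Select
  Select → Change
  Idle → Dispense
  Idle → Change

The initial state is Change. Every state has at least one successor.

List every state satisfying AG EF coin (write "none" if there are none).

{Change, Refund, Dispense, Select, Idle}

States satisfying EF coin: {Change, Refund, Dispense, Select, Idle}.
States satisfying AG EF coin: {Change, Refund, Dispense, Select, Idle}.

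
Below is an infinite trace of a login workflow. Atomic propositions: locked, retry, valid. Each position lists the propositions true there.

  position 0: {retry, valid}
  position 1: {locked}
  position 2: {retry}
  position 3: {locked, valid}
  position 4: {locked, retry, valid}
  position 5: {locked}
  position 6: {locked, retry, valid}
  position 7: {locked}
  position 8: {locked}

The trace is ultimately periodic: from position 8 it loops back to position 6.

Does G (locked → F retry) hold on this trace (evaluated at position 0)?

Satisfied

locked → F retry holds at every position 0..8, and those are all positions ever visited, so G (locked → F retry) holds.
Positions where locked holds: 1, 3, 4, 5, 6, 7, 8.
Check F retry at each: 1→ok, 3→ok, 4→ok, 5→ok, 6→ok, 7→ok, 8→ok.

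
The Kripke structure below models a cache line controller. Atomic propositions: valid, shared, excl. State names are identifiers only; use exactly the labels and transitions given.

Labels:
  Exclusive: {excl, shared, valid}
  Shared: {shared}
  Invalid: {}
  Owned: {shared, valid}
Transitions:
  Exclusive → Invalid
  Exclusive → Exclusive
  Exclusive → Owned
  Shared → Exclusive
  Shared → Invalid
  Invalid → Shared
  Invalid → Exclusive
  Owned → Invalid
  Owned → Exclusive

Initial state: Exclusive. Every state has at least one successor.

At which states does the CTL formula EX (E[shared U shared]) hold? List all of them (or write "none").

States satisfying E[shared U shared]: {Exclusive, Shared, Owned}.
States satisfying EX (E[shared U shared]): {Exclusive, Shared, Invalid, Owned}.

{Exclusive, Shared, Invalid, Owned}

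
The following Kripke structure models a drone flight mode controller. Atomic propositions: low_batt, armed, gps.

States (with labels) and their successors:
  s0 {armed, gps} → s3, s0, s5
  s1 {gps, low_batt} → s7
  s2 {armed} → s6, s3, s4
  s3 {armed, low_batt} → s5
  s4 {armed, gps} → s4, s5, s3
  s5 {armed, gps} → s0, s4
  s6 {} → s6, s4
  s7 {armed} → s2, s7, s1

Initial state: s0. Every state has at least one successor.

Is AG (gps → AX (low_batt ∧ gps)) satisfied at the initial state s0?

States satisfying gps → AX (low_batt ∧ gps): {s2, s3, s6, s7}.
States satisfying AG (gps → AX (low_batt ∧ gps)): ∅.
s0 is reachable from s0 and violates gps → AX (low_batt ∧ gps), so AG fails at s0.
s0 ∉ Sat(AG (gps → AX (low_batt ∧ gps))).

Violated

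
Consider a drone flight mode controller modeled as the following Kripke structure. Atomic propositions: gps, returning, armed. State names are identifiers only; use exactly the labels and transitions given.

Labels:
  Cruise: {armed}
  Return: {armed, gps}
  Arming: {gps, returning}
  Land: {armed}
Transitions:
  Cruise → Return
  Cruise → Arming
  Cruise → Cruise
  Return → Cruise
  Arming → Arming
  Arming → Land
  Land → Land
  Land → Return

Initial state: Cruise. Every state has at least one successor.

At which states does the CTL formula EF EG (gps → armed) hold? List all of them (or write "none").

States satisfying EG (gps → armed): {Cruise, Return, Land}.
States satisfying EF EG (gps → armed): {Cruise, Return, Arming, Land}.

{Cruise, Return, Arming, Land}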